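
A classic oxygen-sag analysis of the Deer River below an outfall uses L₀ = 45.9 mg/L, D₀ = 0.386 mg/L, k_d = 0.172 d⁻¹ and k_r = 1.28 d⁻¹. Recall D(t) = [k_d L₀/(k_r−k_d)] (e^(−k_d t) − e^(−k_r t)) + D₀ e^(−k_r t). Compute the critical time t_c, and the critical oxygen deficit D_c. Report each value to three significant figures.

t_c = [1/(k_r−k_d)] ln[(k_r/k_d)(1 − D₀(k_r−k_d)/(k_d L₀))]
= [1/(1.28−0.172)] ln[(1.28/0.172)(1 − 0.386×1.108/(0.172×45.9))]
= (1/1.108) ln[7.442 × 0.9458] = 0.9025 × ln(7.039) = 0.9025 × 1.951 = 1.761 d.
L(t_c) = L₀ e^(−k_d t_c) = 45.9 × 0.7387 = 33.90 mg/L, and at the critical point k_r D_c = k_d L, so D_c = (0.172/1.28) × 33.90 = 4.556 mg/L.

t_c ≈ 1.76 d; D_c ≈ 4.56 mg/L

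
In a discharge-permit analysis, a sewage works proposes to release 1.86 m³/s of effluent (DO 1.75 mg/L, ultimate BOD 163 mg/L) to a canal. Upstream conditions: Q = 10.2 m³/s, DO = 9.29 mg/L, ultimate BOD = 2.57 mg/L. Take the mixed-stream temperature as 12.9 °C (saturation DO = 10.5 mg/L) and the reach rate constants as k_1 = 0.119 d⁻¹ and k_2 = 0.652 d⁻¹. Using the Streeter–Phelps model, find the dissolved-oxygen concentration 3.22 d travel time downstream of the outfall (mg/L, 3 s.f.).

Mixed DO = (10.2×9.29 + 1.86×1.75)/(10.2+1.86) = 98.01/12.06 = 8.127 mg/L.
Mixed L₀ = (10.2×2.57 + 1.86×163)/(12.06) = 329.4/12.06 = 27.31 mg/L.
Initial deficit D₀ = C_s − DO₀ = 10.5 − 8.127 = 2.373 mg/L.
D(3.22) = [0.119×27.31/(0.652−0.119)](e^(−0.119×3.22) − e^(−0.652×3.22)) + 2.373 e^(−0.652×3.22)
= 6.098 × (0.6817 − 0.1225) + 2.373 × 0.1225 = 3.701 mg/L.
DO = 10.5 − 3.701 = 6.799 mg/L.

DO ≈ 6.80 mg/L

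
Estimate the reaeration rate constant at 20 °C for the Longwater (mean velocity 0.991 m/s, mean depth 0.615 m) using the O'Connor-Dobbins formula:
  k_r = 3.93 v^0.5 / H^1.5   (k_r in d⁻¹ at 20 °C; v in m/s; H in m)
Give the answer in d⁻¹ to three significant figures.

k_r ≈ 8.11 d⁻¹

k_r = 3.93 × 0.991^0.5 / 0.615^1.5 = 3.93 × 0.9955 / 0.4823 = 8.112 d⁻¹.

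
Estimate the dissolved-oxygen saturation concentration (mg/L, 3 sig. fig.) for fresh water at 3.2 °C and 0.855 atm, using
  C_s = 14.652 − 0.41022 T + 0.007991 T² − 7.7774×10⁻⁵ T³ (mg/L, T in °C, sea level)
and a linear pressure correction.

At sea level: C_s = 14.652 − 0.41022×3.2 + 0.007991×3.2² − 7.7774×10⁻⁵×3.2³ = 13.42 mg/L.
Pressure correction: C_s' = 13.42 × 0.855 = 11.47 mg/L.

C_s ≈ 11.5 mg/L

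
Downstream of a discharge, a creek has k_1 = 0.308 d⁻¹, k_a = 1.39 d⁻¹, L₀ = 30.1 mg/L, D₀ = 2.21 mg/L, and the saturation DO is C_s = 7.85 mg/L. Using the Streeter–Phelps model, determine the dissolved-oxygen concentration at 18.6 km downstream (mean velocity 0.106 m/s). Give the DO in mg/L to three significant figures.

DO ≈ 3.64 mg/L

Travel time t = x/v = 18.6 km / (0.106 m/s) = 18600 m / 0.106 m/s = 175500 s = 2.031 d.
k_1 L₀/(k_a−k_1) = 0.308×30.1/(1.39−0.308) = 9.271/1.082 = 8.568 mg/L.
e^(−k_1 t) = e^(−0.308×2.031) = 0.5350; e^(−k_a t) = e^(−1.39×2.031) = 0.05943.
D = 8.568 × (0.5350 − 0.05943) + 2.21 × 0.05943 = 4.075 + 0.1313 = 4.206 mg/L.
DO = C_s − D = 7.85 − 4.206 = 3.644 mg/L.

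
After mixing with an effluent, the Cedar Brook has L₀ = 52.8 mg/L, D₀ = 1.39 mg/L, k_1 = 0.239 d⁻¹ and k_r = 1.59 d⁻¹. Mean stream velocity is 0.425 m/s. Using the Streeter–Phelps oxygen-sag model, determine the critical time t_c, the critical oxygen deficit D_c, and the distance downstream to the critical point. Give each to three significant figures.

With k_r/k_1 = 6.653 and 1 − D₀(k_r−k_1)/(k_1 L₀) = 0.8512,
t_c = ln(6.653 × 0.8512) / (1.59 − 0.239) = ln(5.663) / 1.351 = 1.734/1.351 = 1.283 d.
L(t_c) = L₀ e^(−k_1 t_c) = 52.8 × 0.7358 = 38.85 mg/L, and at the critical point k_r D_c = k_1 L, so D_c = (0.239/1.59) × 38.85 = 5.840 mg/L.
x_c = v t_c = 0.425 m/s × 1.283 d × 86400 s/d = 47130 m ≈ 47.1 km.

t_c ≈ 1.28 d; D_c ≈ 5.84 mg/L; x_c ≈ 47.1 km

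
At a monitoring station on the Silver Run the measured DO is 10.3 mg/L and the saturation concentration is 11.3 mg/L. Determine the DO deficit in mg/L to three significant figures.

D ≈ 1.00 mg/L

D = C_s − C = 11.3 − 10.3 = 1.00 mg/L.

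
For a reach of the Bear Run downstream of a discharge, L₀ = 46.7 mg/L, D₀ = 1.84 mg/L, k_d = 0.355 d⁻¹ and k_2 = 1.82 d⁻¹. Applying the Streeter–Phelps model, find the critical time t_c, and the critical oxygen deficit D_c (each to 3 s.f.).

t_c = [1/(k_2−k_d)] ln[(k_2/k_d)(1 − D₀(k_2−k_d)/(k_d L₀))]
= [1/(1.82−0.355)] ln[(1.82/0.355)(1 − 1.84×1.465/(0.355×46.7))]
= (1/1.465) ln[5.127 × 0.8374] = 0.6826 × ln(4.293) = 0.6826 × 1.457 = 0.9946 d.
D_c = (k_d/k_2) L₀ e^(−k_d t_c) = (0.355/1.82) × 46.7 × e^(−0.355×0.9946) = 0.1951 × 46.7 × 0.7025 = 6.399 mg/L.

t_c ≈ 0.995 d; D_c ≈ 6.40 mg/L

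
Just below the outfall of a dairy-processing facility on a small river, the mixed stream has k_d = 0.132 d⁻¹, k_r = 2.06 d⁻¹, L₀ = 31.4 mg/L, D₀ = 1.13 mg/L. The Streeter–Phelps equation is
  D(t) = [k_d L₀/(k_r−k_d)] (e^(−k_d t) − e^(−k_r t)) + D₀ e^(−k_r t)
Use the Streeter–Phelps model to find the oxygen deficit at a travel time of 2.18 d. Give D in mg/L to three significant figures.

k_d L₀/(k_r−k_d) = 0.132×31.4/(2.06−0.132) = 4.145/1.928 = 2.150 mg/L.
e^(−k_d t) = e^(−0.132×2.180) = 0.7499; e^(−k_r t) = e^(−2.06×2.180) = 0.01121.
D = 2.150 × (0.7499 − 0.01121) + 1.13 × 0.01121 = 1.588 + 0.01267 = 1.601 mg/L.

D ≈ 1.60 mg/L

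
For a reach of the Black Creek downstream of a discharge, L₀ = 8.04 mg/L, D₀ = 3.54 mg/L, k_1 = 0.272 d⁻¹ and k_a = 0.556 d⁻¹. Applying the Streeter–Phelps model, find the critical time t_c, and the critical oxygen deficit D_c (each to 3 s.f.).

With k_a/k_1 = 2.044 and 1 − D₀(k_a−k_1)/(k_1 L₀) = 0.5403,
t_c = ln(2.044 × 0.5403) / (0.556 − 0.272) = ln(1.104) / 0.2840 = 0.09929/0.2840 = 0.3496 d.
D_c = (k_1/k_a) L₀ e^(−k_1 t_c) = (0.272/0.556) × 8.04 × e^(−0.272×0.3496) = 0.4892 × 8.04 × 0.9093 = 3.576 mg/L.

t_c ≈ 0.350 d; D_c ≈ 3.58 mg/L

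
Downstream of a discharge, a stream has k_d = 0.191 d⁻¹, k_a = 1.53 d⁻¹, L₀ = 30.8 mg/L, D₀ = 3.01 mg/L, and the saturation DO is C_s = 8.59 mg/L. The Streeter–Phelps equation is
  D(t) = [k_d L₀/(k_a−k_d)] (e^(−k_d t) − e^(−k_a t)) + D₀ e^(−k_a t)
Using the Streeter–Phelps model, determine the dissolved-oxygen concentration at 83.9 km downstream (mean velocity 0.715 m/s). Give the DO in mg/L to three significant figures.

DO ≈ 5.37 mg/L

Travel time t = x/v = 83.9 km / (0.715 m/s) = 83900 m / 0.715 m/s = 117300 s = 1.358 d.
k_d L₀/(k_a−k_d) = 0.191×30.8/(1.53−0.191) = 5.883/1.339 = 4.393 mg/L.
e^(−k_d t) = e^(−0.191×1.358) = 0.7715; e^(−k_a t) = e^(−1.53×1.358) = 0.1252.
D = 4.393 × (0.7715 − 0.1252) + 3.01 × 0.1252 = 2.840 + 0.3768 = 3.216 mg/L.
DO = C_s − D = 8.59 − 3.216 = 5.374 mg/L.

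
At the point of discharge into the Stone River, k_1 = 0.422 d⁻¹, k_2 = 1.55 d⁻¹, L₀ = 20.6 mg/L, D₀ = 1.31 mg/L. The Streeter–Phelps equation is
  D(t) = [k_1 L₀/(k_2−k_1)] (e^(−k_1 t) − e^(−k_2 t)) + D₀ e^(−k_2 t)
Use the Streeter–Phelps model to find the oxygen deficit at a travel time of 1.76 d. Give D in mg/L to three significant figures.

k_1 L₀/(k_2−k_1) = 0.422×20.6/(1.55−0.422) = 8.693/1.128 = 7.707 mg/L.
e^(−k_1 t) = e^(−0.422×1.760) = 0.4758; e^(−k_2 t) = e^(−1.55×1.760) = 0.06535.
D = 7.707 × (0.4758 − 0.06535) + 1.31 × 0.06535 = 3.163 + 0.08561 = 3.249 mg/L.

D ≈ 3.25 mg/L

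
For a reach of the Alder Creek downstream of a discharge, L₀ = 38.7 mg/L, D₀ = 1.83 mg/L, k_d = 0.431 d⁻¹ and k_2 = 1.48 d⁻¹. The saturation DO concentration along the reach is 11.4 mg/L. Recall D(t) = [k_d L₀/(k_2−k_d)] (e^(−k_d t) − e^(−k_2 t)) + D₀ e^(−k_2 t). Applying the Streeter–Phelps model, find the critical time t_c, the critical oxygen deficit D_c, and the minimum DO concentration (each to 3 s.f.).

With k_2/k_d = 3.434 and 1 − D₀(k_2−k_d)/(k_d L₀) = 0.8849,
t_c = ln(3.434 × 0.8849) / (1.48 − 0.431) = ln(3.039) / 1.049 = 1.111/1.049 = 1.060 d.
D_c = (k_d/k_2) L₀ e^(−k_d t_c) = (0.431/1.48) × 38.7 × e^(−0.431×1.060) = 0.2912 × 38.7 × 0.6334 = 7.139 mg/L.
Minimum DO = C_s − D_c = 11.4 − 7.139 = 4.261 mg/L.

t_c ≈ 1.06 d; D_c ≈ 7.14 mg/L; min DO ≈ 4.26 mg/L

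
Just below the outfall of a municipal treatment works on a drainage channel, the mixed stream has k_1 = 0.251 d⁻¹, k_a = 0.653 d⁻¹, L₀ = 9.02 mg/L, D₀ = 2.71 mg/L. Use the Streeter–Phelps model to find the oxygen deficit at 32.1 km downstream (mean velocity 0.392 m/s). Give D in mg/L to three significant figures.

Travel time t = x/v = 32.1 km / (0.392 m/s) = 32100 m / 0.392 m/s = 81890 s = 0.9478 d.
k_1 L₀/(k_a−k_1) = 0.251×9.02/(0.653−0.251) = 2.264/0.4020 = 5.632 mg/L.
e^(−k_1 t) = e^(−0.251×0.9478) = 0.7883; e^(−k_a t) = e^(−0.653×0.9478) = 0.5385.
D = 5.632 × (0.7883 − 0.5385) + 2.71 × 0.5385 = 1.407 + 1.459 = 2.866 mg/L.

D ≈ 2.87 mg/L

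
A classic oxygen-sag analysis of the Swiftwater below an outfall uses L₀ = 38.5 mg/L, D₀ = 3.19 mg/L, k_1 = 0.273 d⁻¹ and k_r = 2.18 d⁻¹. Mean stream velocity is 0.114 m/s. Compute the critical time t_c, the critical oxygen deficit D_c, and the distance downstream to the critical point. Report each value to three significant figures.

t_c ≈ 0.636 d; D_c ≈ 4.05 mg/L; x_c ≈ 6.27 km

t_c = [1/(k_r−k_1)] ln[(k_r/k_1)(1 − D₀(k_r−k_1)/(k_1 L₀))]
= [1/(2.18−0.273)] ln[(2.18/0.273)(1 − 3.19×1.907/(0.273×38.5))]
= (1/1.907) ln[7.985 × 0.4212] = 0.5244 × ln(3.364) = 0.5244 × 1.213 = 0.6361 d.
D_c = (k_1/k_r) L₀ e^(−k_1 t_c) = (0.273/2.18) × 38.5 × e^(−0.273×0.6361) = 0.1252 × 38.5 × 0.8406 = 4.053 mg/L.
x_c = v t_c = 0.114 m/s × 0.6361 d × 86400 s/d = 6265 m ≈ 6.27 km.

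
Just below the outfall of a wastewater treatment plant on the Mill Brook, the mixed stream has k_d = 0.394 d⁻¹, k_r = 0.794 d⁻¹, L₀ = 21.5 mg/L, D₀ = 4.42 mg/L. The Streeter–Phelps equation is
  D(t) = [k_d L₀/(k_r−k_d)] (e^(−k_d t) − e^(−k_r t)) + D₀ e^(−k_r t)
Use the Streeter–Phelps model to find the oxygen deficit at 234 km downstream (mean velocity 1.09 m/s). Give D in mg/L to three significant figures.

Travel time t = x/v = 234 km / (1.09 m/s) = 234000 m / 1.09 m/s = 214700 s = 2.485 d.
k_d L₀/(k_r−k_d) = 0.394×21.5/(0.794−0.394) = 8.471/0.4000 = 21.18 mg/L.
e^(−k_d t) = e^(−0.394×2.485) = 0.3757; e^(−k_r t) = e^(−0.794×2.485) = 0.1391.
D = 21.18 × (0.3757 − 0.1391) + 4.42 × 0.1391 = 5.011 + 0.6146 = 5.626 mg/L.

D ≈ 5.63 mg/L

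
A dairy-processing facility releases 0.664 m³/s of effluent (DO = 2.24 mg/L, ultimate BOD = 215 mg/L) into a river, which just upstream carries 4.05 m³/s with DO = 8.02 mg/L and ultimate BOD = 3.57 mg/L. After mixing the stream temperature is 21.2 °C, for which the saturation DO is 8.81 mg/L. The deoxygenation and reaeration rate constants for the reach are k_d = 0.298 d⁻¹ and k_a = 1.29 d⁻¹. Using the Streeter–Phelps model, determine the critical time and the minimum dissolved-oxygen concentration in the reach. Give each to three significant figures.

t_c ≈ 1.30 d; minimum DO ≈ 3.58 mg/L

Mixed DO = (4.05×8.02 + 0.664×2.24)/(4.05+0.664) = 33.97/4.714 = 7.206 mg/L.
Mixed L₀ = (4.05×3.57 + 0.664×215)/(4.714) = 157.2/4.714 = 33.35 mg/L.
Initial deficit D₀ = C_s − DO₀ = 8.81 − 7.206 = 1.604 mg/L.
t_c = (1/0.9920) ln[(1.29/0.298)(1 − 1.604×0.9920/(0.298×33.35))] = 1.008 × ln(3.636) = 1.301 d.
D_c = (0.298/1.29) × 33.35 × e^(−0.298×1.301) = 0.2310 × 33.35 × 0.6786 = 5.228 mg/L.
Minimum DO = 8.81 − 5.228 = 3.582 mg/L.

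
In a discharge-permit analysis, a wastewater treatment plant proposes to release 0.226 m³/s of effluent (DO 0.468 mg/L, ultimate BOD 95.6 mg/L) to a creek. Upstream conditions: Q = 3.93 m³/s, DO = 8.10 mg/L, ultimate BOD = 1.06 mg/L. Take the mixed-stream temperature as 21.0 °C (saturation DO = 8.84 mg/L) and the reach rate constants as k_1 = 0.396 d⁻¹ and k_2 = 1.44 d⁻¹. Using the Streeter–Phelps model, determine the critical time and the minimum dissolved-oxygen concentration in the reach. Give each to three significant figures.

t_c ≈ 0.590 d; minimum DO ≈ 7.49 mg/L

Mixed DO = (3.93×8.10 + 0.226×0.468)/(3.93+0.226) = 31.94/4.156 = 7.685 mg/L.
Mixed L₀ = (3.93×1.06 + 0.226×95.6)/(4.156) = 25.77/4.156 = 6.201 mg/L.
Initial deficit D₀ = C_s − DO₀ = 8.84 − 7.685 = 1.155 mg/L.
t_c = (1/1.044) ln[(1.44/0.396)(1 − 1.155×1.044/(0.396×6.201))] = 0.9579 × ln(1.851) = 0.5896 d.
D_c = (0.396/1.44) × 6.201 × e^(−0.396×0.5896) = 0.2750 × 6.201 × 0.7918 = 1.350 mg/L.
Minimum DO = 8.84 − 1.350 = 7.490 mg/L.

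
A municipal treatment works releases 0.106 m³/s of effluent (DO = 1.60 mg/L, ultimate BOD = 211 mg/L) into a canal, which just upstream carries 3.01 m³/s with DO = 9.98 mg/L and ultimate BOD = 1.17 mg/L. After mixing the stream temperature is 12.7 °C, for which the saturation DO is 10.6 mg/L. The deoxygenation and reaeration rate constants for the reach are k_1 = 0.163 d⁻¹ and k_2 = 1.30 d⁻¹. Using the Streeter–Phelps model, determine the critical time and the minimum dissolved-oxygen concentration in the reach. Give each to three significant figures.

t_c ≈ 0.571 d; minimum DO ≈ 9.65 mg/L

Mixed DO = (3.01×9.98 + 0.106×1.60)/(3.01+0.106) = 30.21/3.116 = 9.695 mg/L.
Mixed L₀ = (3.01×1.17 + 0.106×211)/(3.116) = 25.89/3.116 = 8.308 mg/L.
Initial deficit D₀ = C_s − DO₀ = 10.6 − 9.695 = 0.9051 mg/L.
t_c = (1/1.137) ln[(1.30/0.163)(1 − 0.9051×1.137/(0.163×8.308))] = 0.8795 × ln(1.915) = 0.5714 d.
D_c = (0.163/1.30) × 8.308 × e^(−0.163×0.5714) = 0.1254 × 8.308 × 0.9111 = 0.9491 mg/L.
Minimum DO = 10.6 − 0.9491 = 9.651 mg/L.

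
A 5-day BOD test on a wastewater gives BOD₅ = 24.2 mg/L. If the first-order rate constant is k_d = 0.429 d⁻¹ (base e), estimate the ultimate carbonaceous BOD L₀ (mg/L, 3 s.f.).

BOD₅ = L₀(1 − e^(−5k_d)) ⇒ L₀ = BOD₅ / (1 − e^(−5×0.429))
= 24.2 / (1 − 0.1171) = 24.2 / 0.8829 = 27.41 mg/L.

L₀ ≈ 27.4 mg/L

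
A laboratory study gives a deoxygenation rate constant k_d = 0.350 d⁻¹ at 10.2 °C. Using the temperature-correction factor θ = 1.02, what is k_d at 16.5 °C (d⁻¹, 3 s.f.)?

k_d ≈ 0.397 d⁻¹

k_d(T₂) = k_d(T₁) · θ^(T₂−T₁) = 0.350 × 1.02^(16.5−10.2)
= 0.350 × 1.02^6.30 = 0.350 × 1.133 = 0.3965 d⁻¹.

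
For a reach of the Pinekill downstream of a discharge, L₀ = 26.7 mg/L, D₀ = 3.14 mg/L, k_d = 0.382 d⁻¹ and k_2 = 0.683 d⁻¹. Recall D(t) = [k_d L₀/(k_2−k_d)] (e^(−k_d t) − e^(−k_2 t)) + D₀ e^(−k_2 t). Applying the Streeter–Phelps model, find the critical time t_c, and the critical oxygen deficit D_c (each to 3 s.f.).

With k_2/k_d = 1.788 and 1 − D₀(k_2−k_d)/(k_d L₀) = 0.9073,
t_c = ln(1.788 × 0.9073) / (0.683 − 0.382) = ln(1.622) / 0.3010 = 0.4838/0.3010 = 1.607 d.
L(t_c) = L₀ e^(−k_d t_c) = 26.7 × 0.5412 = 14.45 mg/L, and at the critical point k_2 D_c = k_d L, so D_c = (0.382/0.683) × 14.45 = 8.081 mg/L.

t_c ≈ 1.61 d; D_c ≈ 8.08 mg/L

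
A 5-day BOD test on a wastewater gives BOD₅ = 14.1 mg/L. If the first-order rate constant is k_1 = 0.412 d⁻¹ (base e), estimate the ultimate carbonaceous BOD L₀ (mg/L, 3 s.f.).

L₀ ≈ 16.2 mg/L

BOD₅ = L₀(1 − e^(−5k_1)) ⇒ L₀ = BOD₅ / (1 − e^(−5×0.412))
= 14.1 / (1 − 0.1275) = 14.1 / 0.8725 = 16.16 mg/L.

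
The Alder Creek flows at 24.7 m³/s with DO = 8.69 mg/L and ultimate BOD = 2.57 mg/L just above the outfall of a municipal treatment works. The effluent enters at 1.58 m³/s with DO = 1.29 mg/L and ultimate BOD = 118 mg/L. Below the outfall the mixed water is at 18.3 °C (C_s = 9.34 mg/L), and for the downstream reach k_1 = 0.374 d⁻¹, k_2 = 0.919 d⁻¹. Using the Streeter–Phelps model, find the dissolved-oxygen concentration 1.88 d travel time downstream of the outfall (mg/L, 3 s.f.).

DO ≈ 7.07 mg/L

Mixed DO = (24.7×8.69 + 1.58×1.29)/(24.7+1.58) = 216.7/26.28 = 8.245 mg/L.
Mixed L₀ = (24.7×2.57 + 1.58×118)/(26.28) = 249.9/26.28 = 9.510 mg/L.
Initial deficit D₀ = C_s − DO₀ = 9.34 − 8.245 = 1.095 mg/L.
D(1.88) = [0.374×9.510/(0.919−0.374)](e^(−0.374×1.88) − e^(−0.919×1.88)) + 1.095 e^(−0.919×1.88)
= 6.526 × (0.4950 − 0.1777) + 1.095 × 0.1777 = 2.266 mg/L.
DO = 9.34 − 2.266 = 7.074 mg/L.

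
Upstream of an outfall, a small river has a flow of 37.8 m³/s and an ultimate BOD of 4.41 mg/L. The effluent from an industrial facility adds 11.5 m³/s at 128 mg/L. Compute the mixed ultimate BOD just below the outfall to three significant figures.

Flow-weighted mixing: C = (Q_r C_r + Q_w C_w)/(Q_r + Q_w)
= (37.8×4.41 + 11.5×128)/(37.8 + 11.5) = 1639/49.30 = 33.24 mg/L.

33.2 mg/L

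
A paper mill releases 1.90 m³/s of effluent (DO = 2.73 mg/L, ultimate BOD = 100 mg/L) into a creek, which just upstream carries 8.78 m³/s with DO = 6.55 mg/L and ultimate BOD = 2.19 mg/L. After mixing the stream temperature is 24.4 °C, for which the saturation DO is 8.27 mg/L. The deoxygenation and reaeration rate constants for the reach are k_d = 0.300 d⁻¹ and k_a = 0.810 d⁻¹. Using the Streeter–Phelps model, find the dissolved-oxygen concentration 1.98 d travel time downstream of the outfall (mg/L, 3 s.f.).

Mixed DO = (8.78×6.55 + 1.90×2.73)/(8.78+1.90) = 62.70/10.68 = 5.870 mg/L.
Mixed L₀ = (8.78×2.19 + 1.90×100)/(10.68) = 209.2/10.68 = 19.59 mg/L.
Initial deficit D₀ = C_s − DO₀ = 8.27 − 5.870 = 2.400 mg/L.
D(1.98) = [0.300×19.59/(0.810−0.300)](e^(−0.300×1.98) − e^(−0.810×1.98)) + 2.400 e^(−0.810×1.98)
= 11.52 × (0.5521 − 0.2011) + 2.400 × 0.2011 = 4.527 mg/L.
DO = 8.27 − 4.527 = 3.743 mg/L.

DO ≈ 3.74 mg/L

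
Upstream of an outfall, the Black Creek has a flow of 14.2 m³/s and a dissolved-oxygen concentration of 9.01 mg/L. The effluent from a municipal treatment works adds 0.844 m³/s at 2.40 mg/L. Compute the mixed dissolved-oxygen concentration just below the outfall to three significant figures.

8.64 mg/L

Flow-weighted mixing: C = (Q_r C_r + Q_w C_w)/(Q_r + Q_w)
= (14.2×9.01 + 0.844×2.40)/(14.2 + 0.844) = 130.0/15.04 = 8.639 mg/L.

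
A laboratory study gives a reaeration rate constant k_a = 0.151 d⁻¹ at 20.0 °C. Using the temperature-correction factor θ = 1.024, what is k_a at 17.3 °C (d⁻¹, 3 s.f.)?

k_a(T₂) = k_a(T₁) · θ^(T₂−T₁) = 0.151 × 1.024^(17.3−20.0)
= 0.151 × 1.024^-2.70 = 0.151 × 0.9380 = 0.1416 d⁻¹.

k_a ≈ 0.142 d⁻¹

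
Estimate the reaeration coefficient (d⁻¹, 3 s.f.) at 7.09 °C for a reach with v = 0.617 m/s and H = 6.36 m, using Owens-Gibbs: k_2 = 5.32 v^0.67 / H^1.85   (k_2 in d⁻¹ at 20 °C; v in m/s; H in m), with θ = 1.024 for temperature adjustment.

k_2(20) = 5.32 × 0.617^0.67 / 6.36^1.85 = 5.32 × 0.7236 / 30.65 = 0.1256 d⁻¹.
k_2(7.09) = 0.1256 × 1.024^(7.09−20) = 0.1256 × 0.7363 = 0.09248 d⁻¹.

k_2 ≈ 0.0925 d⁻¹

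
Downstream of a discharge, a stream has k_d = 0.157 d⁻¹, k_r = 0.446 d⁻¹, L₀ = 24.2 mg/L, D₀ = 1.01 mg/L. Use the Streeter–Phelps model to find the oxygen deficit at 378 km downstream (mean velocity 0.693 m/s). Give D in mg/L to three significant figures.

Travel time t = x/v = 378 km / (0.693 m/s) = 378000 m / 0.693 m/s = 545500 s = 6.313 d.
k_d L₀/(k_r−k_d) = 0.157×24.2/(0.446−0.157) = 3.799/0.2890 = 13.15 mg/L.
e^(−k_d t) = e^(−0.157×6.313) = 0.3711; e^(−k_r t) = e^(−0.446×6.313) = 0.05987.
D = 13.15 × (0.3711 − 0.05987) + 1.01 × 0.05987 = 4.092 + 0.06046 = 4.153 mg/L.

D ≈ 4.15 mg/L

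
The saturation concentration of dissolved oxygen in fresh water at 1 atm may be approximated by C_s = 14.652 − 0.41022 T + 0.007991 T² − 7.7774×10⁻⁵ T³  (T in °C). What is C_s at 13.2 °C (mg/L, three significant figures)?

C_s = 14.652 − 0.41022×13.2 + 0.007991×13.2² − 7.7774×10⁻⁵×13.2³ = 10.45 mg/L.

C_s ≈ 10.5 mg/L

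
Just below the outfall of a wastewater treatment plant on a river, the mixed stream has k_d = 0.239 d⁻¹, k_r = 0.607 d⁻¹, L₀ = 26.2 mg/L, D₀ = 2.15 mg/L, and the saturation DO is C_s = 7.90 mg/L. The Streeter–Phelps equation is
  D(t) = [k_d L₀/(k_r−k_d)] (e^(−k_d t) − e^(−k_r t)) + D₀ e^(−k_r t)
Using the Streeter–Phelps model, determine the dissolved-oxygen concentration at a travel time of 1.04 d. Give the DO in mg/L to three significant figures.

DO ≈ 2.54 mg/L

k_d L₀/(k_r−k_d) = 0.239×26.2/(0.607−0.239) = 6.262/0.3680 = 17.02 mg/L.
e^(−k_d t) = e^(−0.239×1.040) = 0.7799; e^(−k_r t) = e^(−0.607×1.040) = 0.5319.
D = 17.02 × (0.7799 − 0.5319) + 2.15 × 0.5319 = 4.220 + 1.144 = 5.364 mg/L.
DO = C_s − D = 7.90 − 5.364 = 2.536 mg/L.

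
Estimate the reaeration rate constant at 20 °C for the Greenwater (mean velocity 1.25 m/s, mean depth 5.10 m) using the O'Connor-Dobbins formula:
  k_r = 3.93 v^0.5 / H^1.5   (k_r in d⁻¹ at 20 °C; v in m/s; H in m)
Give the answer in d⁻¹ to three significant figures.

k_r ≈ 0.381 d⁻¹

k_r = 3.93 × 1.25^0.5 / 5.10^1.5 = 3.93 × 1.118 / 11.52 = 0.3815 d⁻¹.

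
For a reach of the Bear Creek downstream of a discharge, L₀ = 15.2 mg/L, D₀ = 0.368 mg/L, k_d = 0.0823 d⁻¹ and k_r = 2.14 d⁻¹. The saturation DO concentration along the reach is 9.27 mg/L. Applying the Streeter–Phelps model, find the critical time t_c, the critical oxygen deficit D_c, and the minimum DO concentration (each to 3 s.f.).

t_c ≈ 1.13 d; D_c ≈ 0.533 mg/L; min DO ≈ 8.74 mg/L

With k_r/k_d = 26.00 and 1 − D₀(k_r−k_d)/(k_d L₀) = 0.3947,
t_c = ln(26.00 × 0.3947) / (2.14 − 0.0823) = ln(10.26) / 2.058 = 2.329/2.058 = 1.132 d.
L(t_c) = L₀ e^(−k_d t_c) = 15.2 × 0.9111 = 13.85 mg/L, and at the critical point k_r D_c = k_d L, so D_c = (0.0823/2.14) × 13.85 = 0.5326 mg/L.
Minimum DO = C_s − D_c = 9.27 − 0.5326 = 8.737 mg/L.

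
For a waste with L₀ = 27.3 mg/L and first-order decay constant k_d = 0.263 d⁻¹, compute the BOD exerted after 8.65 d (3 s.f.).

y_t = L₀(1 − e^(−k_d t)) = 27.3 × (1 − e^(−0.263×8.65))
= 27.3 × (1 − 0.1028) = 27.3 × 0.8972 = 24.49 mg/L.

y ≈ 24.5 mg/L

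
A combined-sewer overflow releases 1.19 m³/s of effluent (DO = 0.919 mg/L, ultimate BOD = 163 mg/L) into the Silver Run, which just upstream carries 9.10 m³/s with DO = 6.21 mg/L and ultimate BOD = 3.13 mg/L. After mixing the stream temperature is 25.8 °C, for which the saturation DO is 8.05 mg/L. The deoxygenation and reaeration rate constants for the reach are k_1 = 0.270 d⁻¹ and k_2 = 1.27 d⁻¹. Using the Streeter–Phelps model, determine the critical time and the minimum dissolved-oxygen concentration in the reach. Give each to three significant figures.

t_c ≈ 1.00 d; minimum DO ≈ 4.54 mg/L

Mixed DO = (9.10×6.21 + 1.19×0.919)/(9.10+1.19) = 57.60/10.29 = 5.598 mg/L.
Mixed L₀ = (9.10×3.13 + 1.19×163)/(10.29) = 222.5/10.29 = 21.62 mg/L.
Initial deficit D₀ = C_s − DO₀ = 8.05 − 5.598 = 2.452 mg/L.
t_c = (1/1.000) ln[(1.27/0.270)(1 − 2.452×1.000/(0.270×21.62))] = 1.000 × ln(2.728) = 1.004 d.
D_c = (0.270/1.27) × 21.62 × e^(−0.270×1.004) = 0.2126 × 21.62 × 0.7627 = 3.505 mg/L.
Minimum DO = 8.05 − 3.505 = 4.545 mg/L.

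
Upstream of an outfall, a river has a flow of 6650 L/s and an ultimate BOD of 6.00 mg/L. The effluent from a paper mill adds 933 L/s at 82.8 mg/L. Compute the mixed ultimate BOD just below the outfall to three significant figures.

Flow-weighted mixing: C = (Q_r C_r + Q_w C_w)/(Q_r + Q_w)
= (6650×6.00 + 933×82.8)/(6650 + 933) = 117200/7583 = 15.45 mg/L.

15.4 mg/L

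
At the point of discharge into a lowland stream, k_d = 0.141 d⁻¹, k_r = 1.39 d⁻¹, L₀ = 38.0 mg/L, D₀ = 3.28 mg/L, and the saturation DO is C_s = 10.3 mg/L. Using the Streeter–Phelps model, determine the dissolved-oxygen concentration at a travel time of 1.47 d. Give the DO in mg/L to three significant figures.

DO ≈ 6.94 mg/L

k_d L₀/(k_r−k_d) = 0.141×38.0/(1.39−0.141) = 5.358/1.249 = 4.290 mg/L.
e^(−k_d t) = e^(−0.141×1.470) = 0.8128; e^(−k_r t) = e^(−1.39×1.470) = 0.1296.
D = 4.290 × (0.8128 − 0.1296) + 3.28 × 0.1296 = 2.931 + 0.4251 = 3.356 mg/L.
DO = C_s − D = 10.3 − 3.356 = 6.944 mg/L.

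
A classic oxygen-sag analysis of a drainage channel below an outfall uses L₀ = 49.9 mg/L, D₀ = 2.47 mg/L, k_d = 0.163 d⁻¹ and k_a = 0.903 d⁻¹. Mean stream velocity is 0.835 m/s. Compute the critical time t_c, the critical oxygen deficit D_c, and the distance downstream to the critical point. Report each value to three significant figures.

t_c = [1/(k_a−k_d)] ln[(k_a/k_d)(1 − D₀(k_a−k_d)/(k_d L₀))]
= [1/(0.903−0.163)] ln[(0.903/0.163)(1 − 2.47×0.7400/(0.163×49.9))]
= (1/0.7400) ln[5.540 × 0.7753] = 1.351 × ln(4.295) = 1.351 × 1.457 = 1.970 d.
D_c = (k_d/k_a) L₀ e^(−k_d t_c) = (0.163/0.903) × 49.9 × e^(−0.163×1.970) = 0.1805 × 49.9 × 0.7254 = 6.534 mg/L.
x_c = v t_c = 0.835 m/s × 1.970 d × 86400 s/d = 142100 m ≈ 142 km.

t_c ≈ 1.97 d; D_c ≈ 6.53 mg/L; x_c ≈ 142 km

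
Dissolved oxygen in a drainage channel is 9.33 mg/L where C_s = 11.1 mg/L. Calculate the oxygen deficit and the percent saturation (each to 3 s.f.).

D ≈ 1.77 mg/L; 84.1 % saturation

D = C_s − C = 11.1 − 9.33 = 1.77 mg/L.
% saturation = 9.33/11.1 × 100 = 84.1 %.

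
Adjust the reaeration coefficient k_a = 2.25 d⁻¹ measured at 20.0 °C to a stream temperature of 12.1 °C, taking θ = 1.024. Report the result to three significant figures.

k_a(T₂) = k_a(T₁) · θ^(T₂−T₁) = 2.25 × 1.024^(12.1−20.0)
= 2.25 × 1.024^-7.90 = 2.25 × 0.8291 = 1.866 d⁻¹.

k_a ≈ 1.87 d⁻¹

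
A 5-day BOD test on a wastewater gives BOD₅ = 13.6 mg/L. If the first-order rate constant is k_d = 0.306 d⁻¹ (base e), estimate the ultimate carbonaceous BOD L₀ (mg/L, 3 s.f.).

L₀ ≈ 17.4 mg/L

BOD₅ = L₀(1 − e^(−5k_d)) ⇒ L₀ = BOD₅ / (1 − e^(−5×0.306))
= 13.6 / (1 − 0.2165) = 13.6 / 0.7835 = 17.36 mg/L.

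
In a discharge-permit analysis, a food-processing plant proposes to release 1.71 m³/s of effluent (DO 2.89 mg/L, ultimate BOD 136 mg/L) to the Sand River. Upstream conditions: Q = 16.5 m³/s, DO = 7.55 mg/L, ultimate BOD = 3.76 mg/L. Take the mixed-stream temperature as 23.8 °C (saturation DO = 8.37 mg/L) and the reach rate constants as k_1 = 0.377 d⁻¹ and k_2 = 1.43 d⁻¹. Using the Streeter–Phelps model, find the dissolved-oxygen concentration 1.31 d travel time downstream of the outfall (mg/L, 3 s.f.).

DO ≈ 5.53 mg/L

Mixed DO = (16.5×7.55 + 1.71×2.89)/(16.5+1.71) = 129.5/18.21 = 7.112 mg/L.
Mixed L₀ = (16.5×3.76 + 1.71×136)/(18.21) = 294.6/18.21 = 16.18 mg/L.
Initial deficit D₀ = C_s − DO₀ = 8.37 − 7.112 = 1.258 mg/L.
D(1.31) = [0.377×16.18/(1.43−0.377)](e^(−0.377×1.31) − e^(−1.43×1.31)) + 1.258 e^(−1.43×1.31)
= 5.792 × (0.6103 − 0.1536) + 1.258 × 0.1536 = 2.838 mg/L.
DO = 8.37 − 2.838 = 5.532 mg/L.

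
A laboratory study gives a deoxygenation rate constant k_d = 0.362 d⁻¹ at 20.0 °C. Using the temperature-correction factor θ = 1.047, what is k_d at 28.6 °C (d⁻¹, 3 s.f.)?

k_d ≈ 0.537 d⁻¹

k_d(T₂) = k_d(T₁) · θ^(T₂−T₁) = 0.362 × 1.047^(28.6−20.0)
= 0.362 × 1.047^8.60 = 0.362 × 1.484 = 0.5373 d⁻¹.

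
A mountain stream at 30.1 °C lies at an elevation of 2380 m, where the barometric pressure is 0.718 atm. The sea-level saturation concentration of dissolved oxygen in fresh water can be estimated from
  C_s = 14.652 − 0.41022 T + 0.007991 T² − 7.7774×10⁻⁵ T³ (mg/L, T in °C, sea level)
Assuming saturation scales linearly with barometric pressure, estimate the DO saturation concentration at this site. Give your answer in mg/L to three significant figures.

C_s ≈ 5.33 mg/L

At sea level: C_s = 14.652 − 0.41022×30.1 + 0.007991×30.1² − 7.7774×10⁻⁵×30.1³ = 7.423 mg/L.
Pressure correction: C_s' = 7.423 × 0.718 = 5.330 mg/L.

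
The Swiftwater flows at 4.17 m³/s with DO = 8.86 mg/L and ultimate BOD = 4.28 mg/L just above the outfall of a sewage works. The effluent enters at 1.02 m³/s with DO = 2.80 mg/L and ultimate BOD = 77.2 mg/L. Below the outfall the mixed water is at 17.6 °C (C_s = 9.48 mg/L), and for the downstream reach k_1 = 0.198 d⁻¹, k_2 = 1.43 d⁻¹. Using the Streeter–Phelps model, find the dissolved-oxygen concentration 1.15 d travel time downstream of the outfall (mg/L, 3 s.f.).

DO ≈ 7.33 mg/L

Mixed DO = (4.17×8.86 + 1.02×2.80)/(4.17+1.02) = 39.80/5.190 = 7.669 mg/L.
Mixed L₀ = (4.17×4.28 + 1.02×77.2)/(5.190) = 96.59/5.190 = 18.61 mg/L.
Initial deficit D₀ = C_s − DO₀ = 9.48 − 7.669 = 1.811 mg/L.
D(1.15) = [0.198×18.61/(1.43−0.198)](e^(−0.198×1.15) − e^(−1.43×1.15)) + 1.811 e^(−1.43×1.15)
= 2.991 × (0.7964 − 0.1931) + 1.811 × 0.1931 = 2.154 mg/L.
DO = 9.48 − 2.154 = 7.326 mg/L.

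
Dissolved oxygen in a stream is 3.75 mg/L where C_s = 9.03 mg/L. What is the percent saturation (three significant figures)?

41.5 % saturation

% saturation = C/C_s × 100 = 3.75/9.03 × 100 = 41.5 %.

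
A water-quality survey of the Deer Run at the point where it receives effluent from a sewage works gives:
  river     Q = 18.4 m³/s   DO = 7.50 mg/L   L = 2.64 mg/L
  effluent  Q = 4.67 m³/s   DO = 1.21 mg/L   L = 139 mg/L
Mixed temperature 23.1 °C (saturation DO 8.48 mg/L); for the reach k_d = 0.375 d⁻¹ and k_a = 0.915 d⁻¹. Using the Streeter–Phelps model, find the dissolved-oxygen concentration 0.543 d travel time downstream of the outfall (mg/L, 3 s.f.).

Mixed DO = (18.4×7.50 + 4.67×1.21)/(18.4+4.67) = 143.7/23.07 = 6.227 mg/L.
Mixed L₀ = (18.4×2.64 + 4.67×139)/(23.07) = 697.7/23.07 = 30.24 mg/L.
Initial deficit D₀ = C_s − DO₀ = 8.48 − 6.227 = 2.253 mg/L.
D(0.543) = [0.375×30.24/(0.915−0.375)](e^(−0.375×0.543) − e^(−0.915×0.543)) + 2.253 e^(−0.915×0.543)
= 21.00 × (0.8158 − 0.6084) + 2.253 × 0.6084 = 5.725 mg/L.
DO = 8.48 − 5.725 = 2.755 mg/L.

DO ≈ 2.75 mg/L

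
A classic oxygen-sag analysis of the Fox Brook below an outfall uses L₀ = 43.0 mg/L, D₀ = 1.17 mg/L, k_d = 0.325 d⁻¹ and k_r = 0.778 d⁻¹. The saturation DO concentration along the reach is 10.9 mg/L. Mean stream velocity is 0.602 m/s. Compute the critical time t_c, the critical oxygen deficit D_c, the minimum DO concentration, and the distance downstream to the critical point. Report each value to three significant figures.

t_c ≈ 1.84 d; D_c ≈ 9.87 mg/L; min DO ≈ 1.03 mg/L; x_c ≈ 95.8 km

With k_r/k_d = 2.394 and 1 − D₀(k_r−k_d)/(k_d L₀) = 0.9621,
t_c = ln(2.394 × 0.9621) / (0.778 − 0.325) = ln(2.303) / 0.4530 = 0.8342/0.4530 = 1.842 d.
L(t_c) = L₀ e^(−k_d t_c) = 43.0 × 0.5496 = 23.63 mg/L, and at the critical point k_r D_c = k_d L, so D_c = (0.325/0.778) × 23.63 = 9.873 mg/L.
Minimum DO = C_s − D_c = 10.9 − 9.873 = 1.027 mg/L.
x_c = v t_c = 0.602 m/s × 1.842 d × 86400 s/d = 95790 m ≈ 95.8 km.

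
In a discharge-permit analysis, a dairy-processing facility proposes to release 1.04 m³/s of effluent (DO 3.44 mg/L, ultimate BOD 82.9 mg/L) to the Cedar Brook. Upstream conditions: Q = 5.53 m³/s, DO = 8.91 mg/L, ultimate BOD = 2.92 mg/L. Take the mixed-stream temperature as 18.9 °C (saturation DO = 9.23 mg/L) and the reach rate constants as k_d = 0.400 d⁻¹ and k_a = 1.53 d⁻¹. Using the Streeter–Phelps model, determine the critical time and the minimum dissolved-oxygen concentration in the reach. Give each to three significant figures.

Mixed DO = (5.53×8.91 + 1.04×3.44)/(5.53+1.04) = 52.85/6.570 = 8.044 mg/L.
Mixed L₀ = (5.53×2.92 + 1.04×82.9)/(6.570) = 102.4/6.570 = 15.58 mg/L.
Initial deficit D₀ = C_s − DO₀ = 9.23 − 8.044 = 1.186 mg/L.
t_c = (1/1.130) ln[(1.53/0.400)(1 − 1.186×1.130/(0.400×15.58))] = 0.8850 × ln(3.003) = 0.9730 d.
D_c = (0.400/1.53) × 15.58 × e^(−0.400×0.9730) = 0.2614 × 15.58 × 0.6776 = 2.760 mg/L.
Minimum DO = 9.23 − 2.760 = 6.470 mg/L.

t_c ≈ 0.973 d; minimum DO ≈ 6.47 mg/L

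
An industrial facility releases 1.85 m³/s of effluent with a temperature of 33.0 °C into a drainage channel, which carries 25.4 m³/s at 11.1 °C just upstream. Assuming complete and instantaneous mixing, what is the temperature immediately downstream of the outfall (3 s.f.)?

Flow-weighted mixing: C = (Q_r C_r + Q_w C_w)/(Q_r + Q_w)
= (25.4×11.1 + 1.85×33.0)/(25.4 + 1.85) = 343.0/27.25 = 12.59 °C.

12.6 °C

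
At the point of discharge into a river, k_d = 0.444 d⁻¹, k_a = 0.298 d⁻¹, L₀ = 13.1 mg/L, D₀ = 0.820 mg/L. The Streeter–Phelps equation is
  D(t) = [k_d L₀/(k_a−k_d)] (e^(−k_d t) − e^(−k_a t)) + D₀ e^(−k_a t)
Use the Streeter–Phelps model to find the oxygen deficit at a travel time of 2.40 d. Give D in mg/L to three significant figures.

k_d L₀/(k_a−k_d) = 0.444×13.1/(0.298−0.444) = 5.816/-0.1460 = -39.84 mg/L.
e^(−k_d t) = e^(−0.444×2.400) = 0.3445; e^(−k_a t) = e^(−0.298×2.400) = 0.4891.
D = -39.84 × (0.3445 − 0.4891) + 0.820 × 0.4891 = 5.760 + 0.4011 = 6.161 mg/L.

D ≈ 6.16 mg/L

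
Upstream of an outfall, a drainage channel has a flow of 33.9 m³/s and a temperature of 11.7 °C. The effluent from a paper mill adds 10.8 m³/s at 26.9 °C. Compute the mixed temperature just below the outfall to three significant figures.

15.4 °C

Flow-weighted mixing: C = (Q_r C_r + Q_w C_w)/(Q_r + Q_w)
= (33.9×11.7 + 10.8×26.9)/(33.9 + 10.8) = 687.1/44.70 = 15.37 °C.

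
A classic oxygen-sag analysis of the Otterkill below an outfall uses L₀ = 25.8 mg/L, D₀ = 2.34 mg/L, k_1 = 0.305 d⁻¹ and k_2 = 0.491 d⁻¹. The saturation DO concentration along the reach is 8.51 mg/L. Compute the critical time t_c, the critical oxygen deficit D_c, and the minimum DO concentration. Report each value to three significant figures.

t_c = [1/(k_2−k_1)] ln[(k_2/k_1)(1 − D₀(k_2−k_1)/(k_1 L₀))]
= [1/(0.491−0.305)] ln[(0.491/0.305)(1 − 2.34×0.1860/(0.305×25.8))]
= (1/0.1860) ln[1.610 × 0.9447] = 5.376 × ln(1.521) = 5.376 × 0.4192 = 2.254 d.
L(t_c) = L₀ e^(−k_1 t_c) = 25.8 × 0.5029 = 12.97 mg/L, and at the critical point k_2 D_c = k_1 L, so D_c = (0.305/0.491) × 12.97 = 8.059 mg/L.
Minimum DO = C_s − D_c = 8.51 − 8.059 = 0.4510 mg/L.

t_c ≈ 2.25 d; D_c ≈ 8.06 mg/L; min DO ≈ 0.451 mg/L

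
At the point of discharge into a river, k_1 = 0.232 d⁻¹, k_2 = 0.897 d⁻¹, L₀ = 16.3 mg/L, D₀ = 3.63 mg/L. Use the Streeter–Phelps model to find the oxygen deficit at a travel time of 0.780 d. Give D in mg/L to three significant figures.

D ≈ 3.72 mg/L

k_1 L₀/(k_2−k_1) = 0.232×16.3/(0.897−0.232) = 3.782/0.6650 = 5.687 mg/L.
e^(−k_1 t) = e^(−0.232×0.7800) = 0.8345; e^(−k_2 t) = e^(−0.897×0.7800) = 0.4968.
D = 5.687 × (0.8345 − 0.4968) + 3.63 × 0.4968 = 1.920 + 1.803 = 3.724 mg/L.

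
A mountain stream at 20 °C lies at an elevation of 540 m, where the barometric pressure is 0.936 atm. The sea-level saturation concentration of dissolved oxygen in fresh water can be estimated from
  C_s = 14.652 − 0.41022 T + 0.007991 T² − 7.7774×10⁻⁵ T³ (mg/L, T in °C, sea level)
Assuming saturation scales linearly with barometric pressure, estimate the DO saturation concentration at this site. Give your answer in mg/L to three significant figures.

At sea level: C_s = 14.652 − 0.41022×20 + 0.007991×20² − 7.7774×10⁻⁵×20³ = 9.022 mg/L.
Pressure correction: C_s' = 9.022 × 0.936 = 8.444 mg/L.

C_s ≈ 8.44 mg/L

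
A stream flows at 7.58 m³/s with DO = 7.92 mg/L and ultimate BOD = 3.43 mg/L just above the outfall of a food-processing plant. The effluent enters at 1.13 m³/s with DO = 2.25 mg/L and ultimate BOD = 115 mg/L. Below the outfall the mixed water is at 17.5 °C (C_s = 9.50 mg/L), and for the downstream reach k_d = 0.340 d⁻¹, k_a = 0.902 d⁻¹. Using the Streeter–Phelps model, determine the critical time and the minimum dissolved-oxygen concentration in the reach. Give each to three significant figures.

Mixed DO = (7.58×7.92 + 1.13×2.25)/(7.58+1.13) = 62.58/8.710 = 7.184 mg/L.
Mixed L₀ = (7.58×3.43 + 1.13×115)/(8.710) = 155.9/8.710 = 17.90 mg/L.
Initial deficit D₀ = C_s − DO₀ = 9.50 − 7.184 = 2.316 mg/L.
t_c = (1/0.5620) ln[(0.902/0.340)(1 − 2.316×0.5620/(0.340×17.90))] = 1.779 × ln(2.086) = 1.308 d.
D_c = (0.340/0.902) × 17.90 × e^(−0.340×1.308) = 0.3769 × 17.90 × 0.6410 = 4.326 mg/L.
Minimum DO = 9.50 − 4.326 = 5.174 mg/L.

t_c ≈ 1.31 d; minimum DO ≈ 5.17 mg/L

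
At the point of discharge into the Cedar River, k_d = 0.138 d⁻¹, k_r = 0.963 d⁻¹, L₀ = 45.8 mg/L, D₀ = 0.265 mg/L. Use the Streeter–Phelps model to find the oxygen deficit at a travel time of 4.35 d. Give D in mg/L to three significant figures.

D ≈ 4.09 mg/L

k_d L₀/(k_r−k_d) = 0.138×45.8/(0.963−0.138) = 6.320/0.8250 = 7.661 mg/L.
e^(−k_d t) = e^(−0.138×4.350) = 0.5486; e^(−k_r t) = e^(−0.963×4.350) = 0.01516.
D = 7.661 × (0.5486 − 0.01516) + 0.265 × 0.01516 = 4.087 + 0.004018 = 4.091 mg/L.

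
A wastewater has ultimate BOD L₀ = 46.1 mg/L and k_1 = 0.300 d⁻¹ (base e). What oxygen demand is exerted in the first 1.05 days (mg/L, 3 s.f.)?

y ≈ 12.5 mg/L

y_t = L₀(1 − e^(−k_1 t)) = 46.1 × (1 − e^(−0.300×1.05))
= 46.1 × (1 − 0.7298) = 46.1 × 0.2702 = 12.46 mg/L.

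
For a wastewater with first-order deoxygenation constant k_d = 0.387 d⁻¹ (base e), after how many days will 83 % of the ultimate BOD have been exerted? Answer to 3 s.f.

y/L₀ = 1 − e^(−k_d t) = 0.83 ⇒ e^(−k_d t) = 0.170
t = −ln(0.170) / 0.387 = 1.772 / 0.387 = 4.579 d.

t ≈ 4.58 d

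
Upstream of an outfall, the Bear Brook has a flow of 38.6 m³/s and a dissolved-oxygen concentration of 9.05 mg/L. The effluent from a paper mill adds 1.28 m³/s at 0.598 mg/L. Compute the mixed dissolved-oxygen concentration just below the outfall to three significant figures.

8.78 mg/L

Flow-weighted mixing: C = (Q_r C_r + Q_w C_w)/(Q_r + Q_w)
= (38.6×9.05 + 1.28×0.598)/(38.6 + 1.28) = 350.1/39.88 = 8.779 mg/L.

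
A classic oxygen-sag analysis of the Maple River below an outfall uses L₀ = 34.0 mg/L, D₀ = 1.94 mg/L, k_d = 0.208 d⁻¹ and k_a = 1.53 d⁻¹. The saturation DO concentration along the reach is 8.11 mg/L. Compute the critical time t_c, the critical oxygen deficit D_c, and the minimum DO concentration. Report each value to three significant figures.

t_c ≈ 1.17 d; D_c ≈ 3.62 mg/L; min DO ≈ 4.49 mg/L

At the critical point dD/dt = 0, so k_d L₀ e^(−k_d t) = k_a D. Substituting D(t) from the Streeter–Phelps equation and solving for t gives
t_c = ln[(k_a/k_d)(1 − D₀(k_a−k_d)/(k_d L₀))] / (k_a−k_d).
Here k_a−k_d = 1.322 d⁻¹ and 1 − D₀(k_a−k_d)/(k_d L₀) = 1 − 1.94×1.322/(0.208×34.0) = 0.6373, so
t_c = ln(7.356 × 0.6373) / 1.322 = 1.545 / 1.322 = 1.169 d.
L(t_c) = L₀ e^(−k_d t_c) = 34.0 × 0.7842 = 26.66 mg/L, and at the critical point k_a D_c = k_d L, so D_c = (0.208/1.53) × 26.66 = 3.625 mg/L.
Minimum DO = C_s − D_c = 8.11 − 3.625 = 4.485 mg/L.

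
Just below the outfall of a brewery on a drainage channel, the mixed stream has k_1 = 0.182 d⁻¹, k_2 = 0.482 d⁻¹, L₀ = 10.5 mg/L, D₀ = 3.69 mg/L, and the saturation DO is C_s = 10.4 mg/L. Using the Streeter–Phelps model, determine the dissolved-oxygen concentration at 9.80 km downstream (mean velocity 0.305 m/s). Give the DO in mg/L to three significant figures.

Travel time t = x/v = 9.80 km / (0.305 m/s) = 9800 m / 0.305 m/s = 32130 s = 0.3719 d.
k_1 L₀/(k_2−k_1) = 0.182×10.5/(0.482−0.182) = 1.911/0.3000 = 6.370 mg/L.
e^(−k_1 t) = e^(−0.182×0.3719) = 0.9346; e^(−k_2 t) = e^(−0.482×0.3719) = 0.8359.
D = 6.370 × (0.9346 − 0.8359) + 3.69 × 0.8359 = 0.6285 + 3.084 = 3.713 mg/L.
DO = C_s − D = 10.4 − 3.713 = 6.687 mg/L.

DO ≈ 6.69 mg/L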